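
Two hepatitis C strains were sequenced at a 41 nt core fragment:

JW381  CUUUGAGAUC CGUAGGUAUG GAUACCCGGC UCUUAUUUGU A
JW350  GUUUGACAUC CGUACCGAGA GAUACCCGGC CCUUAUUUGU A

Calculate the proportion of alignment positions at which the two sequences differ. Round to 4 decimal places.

Mismatches occur at site 1 (C/G), site 7 (G/C), site 15 (G/C), site 16 (G/C), site 17 (U/G), site 19 (U/G), site 20 (G/A), site 31 (U/C).
There are 8 differences over 41 sites, so p = 8/41 = 0.1951.

0.1951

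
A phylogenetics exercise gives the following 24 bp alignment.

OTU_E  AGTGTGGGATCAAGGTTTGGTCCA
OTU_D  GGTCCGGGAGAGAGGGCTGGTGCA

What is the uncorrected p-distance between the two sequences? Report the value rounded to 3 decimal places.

The sequences differ at positions 1 (A/G), 4 (G/C), 5 (T/C), 10 (T/G), 11 (C/A), 12 (A/G), 16 (T/G), 17 (T/C), 22 (C/G).
There are 9 differences over 24 sites, so p = 9/24 = 0.375.

0.375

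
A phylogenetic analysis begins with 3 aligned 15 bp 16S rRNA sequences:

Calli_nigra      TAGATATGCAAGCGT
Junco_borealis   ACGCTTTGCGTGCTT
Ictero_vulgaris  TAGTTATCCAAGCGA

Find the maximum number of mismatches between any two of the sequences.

Pairwise Hamming distances:
  Calli_nigra vs Junco_borealis: 7
  Calli_nigra vs Ictero_vulgaris: 3
  Junco_borealis vs Ictero_vulgaris: 9
The largest is 9, between Junco_borealis and Ictero_vulgaris.

9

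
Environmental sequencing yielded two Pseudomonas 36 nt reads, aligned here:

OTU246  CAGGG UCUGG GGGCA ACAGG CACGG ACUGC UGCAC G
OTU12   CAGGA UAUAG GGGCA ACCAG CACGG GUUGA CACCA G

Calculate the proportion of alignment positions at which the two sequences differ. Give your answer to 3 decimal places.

0.333

Mismatches occur at site 5 (G→A), site 7 (C→A), site 9 (G→A), site 18 (A→C), site 19 (G→A), site 26 (A→G), site 27 (C→U), site 30 (C→A), site 31 (U→C), site 32 (G→A), site 34 (A→C), site 35 (C→A).
There are 12 differences over 36 sites, so p = 12/36 = 0.333.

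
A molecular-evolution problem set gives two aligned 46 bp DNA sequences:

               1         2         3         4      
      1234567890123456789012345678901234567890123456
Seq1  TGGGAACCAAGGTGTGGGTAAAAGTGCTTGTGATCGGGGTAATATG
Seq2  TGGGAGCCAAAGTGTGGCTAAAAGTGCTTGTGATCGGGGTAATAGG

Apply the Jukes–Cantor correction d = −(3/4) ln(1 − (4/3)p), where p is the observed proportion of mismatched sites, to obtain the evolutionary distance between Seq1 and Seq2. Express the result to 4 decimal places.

Mismatches occur at site 6 (A↔G), site 11 (G↔A), site 18 (G↔C), site 45 (T↔G).
p = 4/46 = 0.086957.
d = −0.75 · ln(1 − (4/3)·0.086957) = −0.75 · ln(0.884057) = −0.75 · (-0.123234) = 0.0924.

0.0924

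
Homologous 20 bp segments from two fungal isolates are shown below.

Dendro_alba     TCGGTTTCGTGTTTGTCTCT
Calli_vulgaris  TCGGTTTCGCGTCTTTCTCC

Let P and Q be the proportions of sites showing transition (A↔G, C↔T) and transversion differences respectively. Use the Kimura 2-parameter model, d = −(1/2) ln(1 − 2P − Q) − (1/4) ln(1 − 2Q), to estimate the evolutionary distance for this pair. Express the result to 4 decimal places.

0.2417

Differing sites — 10:T/C (Ti); 13:T/C (Ti); 15:G/T (Tv); 20:T/C (Ti).
Of the 4 differences, 3 transitions and 1 transversion over 20 sites: P = 3/20 = 0.150000, Q = 1/20 = 0.050000.
d = −0.5·ln(0.650000) − 0.25·ln(0.900000) = −0.5·(-0.430783) − 0.25·(-0.105361) = 0.2417.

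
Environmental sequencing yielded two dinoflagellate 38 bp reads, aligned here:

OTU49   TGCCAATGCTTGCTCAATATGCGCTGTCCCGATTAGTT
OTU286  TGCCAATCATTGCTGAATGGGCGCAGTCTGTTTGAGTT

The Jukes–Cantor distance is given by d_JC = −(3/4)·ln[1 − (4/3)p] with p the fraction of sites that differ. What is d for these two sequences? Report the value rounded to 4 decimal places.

The sequences differ at positions 8 (G/C), 9 (C/A), 15 (C/G), 19 (A/G), 20 (T/G), 25 (T/A), 29 (C/T), 30 (C/G), 31 (G/T), 32 (A/T), 34 (T/G).
p = 11/38 = 0.289474.
d = −0.75 · ln(1 − (4/3)·0.289474) = −0.75 · ln(0.614035) = −0.75 · (-0.487703) = 0.3658.

0.3658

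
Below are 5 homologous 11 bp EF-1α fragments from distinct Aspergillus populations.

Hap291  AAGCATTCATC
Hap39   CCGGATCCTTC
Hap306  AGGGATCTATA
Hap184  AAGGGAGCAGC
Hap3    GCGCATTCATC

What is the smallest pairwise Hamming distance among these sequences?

2

Pairwise Hamming distances:
  Hap291 vs Hap39: 5
  Hap291 vs Hap306: 5
  Hap291 vs Hap184: 5
  Hap291 vs Hap3: 2
  Hap39 vs Hap306: 5
  Hap39 vs Hap184: 7
  Hap39 vs Hap3: 4
  Hap306 vs Hap184: 7
  Hap306 vs Hap3: 6
  Hap184 vs Hap3: 7
The smallest is 2, between Hap291 and Hap3.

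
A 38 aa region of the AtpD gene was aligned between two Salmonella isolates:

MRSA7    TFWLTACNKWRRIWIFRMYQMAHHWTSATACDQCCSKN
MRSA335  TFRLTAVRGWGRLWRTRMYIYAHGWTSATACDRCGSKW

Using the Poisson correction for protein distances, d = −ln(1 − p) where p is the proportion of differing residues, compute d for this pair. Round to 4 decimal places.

0.4595

Differing sites — 3:W/R; 7:C/V; 8:N/R; 9:K/G; 11:R/G; 13:I/L; 15:I/R; 16:F/T; 20:Q/I; 21:M/Y; 24:H/G; 33:Q/R; 35:C/G; 38:N/W.
p = 14/38 = 0.368421.
d = −ln(1 − 0.368421) = −ln(0.631579) = 0.4595.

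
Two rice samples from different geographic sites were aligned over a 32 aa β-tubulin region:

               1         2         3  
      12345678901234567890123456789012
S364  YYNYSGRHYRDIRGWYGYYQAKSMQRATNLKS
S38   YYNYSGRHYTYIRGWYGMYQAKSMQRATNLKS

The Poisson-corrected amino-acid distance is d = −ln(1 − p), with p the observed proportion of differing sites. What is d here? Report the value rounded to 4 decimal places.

Differing sites — 10:R/T; 11:D/Y; 18:Y/M.
p = 3/32 = 0.093750.
d = −ln(1 − 0.093750) = −ln(0.906250) = 0.0984.

0.0984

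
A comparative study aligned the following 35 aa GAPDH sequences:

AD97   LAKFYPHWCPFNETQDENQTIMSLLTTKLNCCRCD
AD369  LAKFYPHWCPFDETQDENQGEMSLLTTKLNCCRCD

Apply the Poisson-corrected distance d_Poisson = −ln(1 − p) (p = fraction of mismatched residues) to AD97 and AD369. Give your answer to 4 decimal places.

0.0896

The sequences differ at positions 12 (N/D), 20 (T/G), 21 (I/E).
p = 3/35 = 0.085714.
d = −ln(1 − 0.085714) = −ln(0.914286) = 0.0896.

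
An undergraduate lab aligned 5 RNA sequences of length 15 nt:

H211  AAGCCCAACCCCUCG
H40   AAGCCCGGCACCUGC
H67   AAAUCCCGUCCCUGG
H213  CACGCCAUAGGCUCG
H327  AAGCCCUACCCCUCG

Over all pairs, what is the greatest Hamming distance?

10

Pairwise Hamming distances:
  H211 vs H40: 5
  H211 vs H67: 6
  H211 vs H213: 7
  H211 vs H327: 1
  H40 vs H67: 6
  H40 vs H213: 10
  H40 vs H327: 5
  H67 vs H213: 9
  H67 vs H327: 6
  H213 vs H327: 8
The largest is 10, between H40 and H213.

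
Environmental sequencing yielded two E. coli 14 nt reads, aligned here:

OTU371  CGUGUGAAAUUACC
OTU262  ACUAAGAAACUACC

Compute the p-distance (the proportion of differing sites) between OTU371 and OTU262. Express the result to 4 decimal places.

0.3571

Differing sites — 1:C/A; 2:G/C; 4:G/A; 5:U/A; 10:U/C.
There are 5 differences over 14 sites, so p = 5/14 = 0.3571.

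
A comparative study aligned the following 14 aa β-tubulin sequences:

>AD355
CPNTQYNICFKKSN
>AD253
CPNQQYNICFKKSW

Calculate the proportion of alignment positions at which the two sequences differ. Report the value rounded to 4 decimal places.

0.1429

Differing sites — 4:T/Q; 14:N/W.
There are 2 differences over 14 sites, so p = 2/14 = 0.1429.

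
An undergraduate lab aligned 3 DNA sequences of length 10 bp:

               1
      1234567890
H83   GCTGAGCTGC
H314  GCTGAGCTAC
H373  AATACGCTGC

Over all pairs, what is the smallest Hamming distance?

Pairwise Hamming distances:
  H83 vs H314: 1
  H83 vs H373: 4
  H314 vs H373: 5
The smallest is 1, between H83 and H314.

1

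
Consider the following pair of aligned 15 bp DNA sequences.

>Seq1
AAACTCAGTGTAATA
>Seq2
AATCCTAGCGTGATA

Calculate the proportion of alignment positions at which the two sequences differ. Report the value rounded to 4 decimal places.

The sequences differ at positions 3 (A/T), 5 (T/C), 6 (C/T), 9 (T/C), 12 (A/G).
There are 5 differences over 15 sites, so p = 5/15 = 0.3333.

0.3333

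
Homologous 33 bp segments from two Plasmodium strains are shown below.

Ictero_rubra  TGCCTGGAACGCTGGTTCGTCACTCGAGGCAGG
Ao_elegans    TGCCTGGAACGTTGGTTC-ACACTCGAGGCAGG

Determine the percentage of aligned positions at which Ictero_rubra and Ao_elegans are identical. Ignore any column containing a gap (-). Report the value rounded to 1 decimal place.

93.8%

Excluding the 1 gap column leaves 32 comparable sites.
Differing sites — 12:C/T; 20:T/A.
30 of the 32 comparable sites match, so the percent identity is 30/32 × 100 = 93.8%.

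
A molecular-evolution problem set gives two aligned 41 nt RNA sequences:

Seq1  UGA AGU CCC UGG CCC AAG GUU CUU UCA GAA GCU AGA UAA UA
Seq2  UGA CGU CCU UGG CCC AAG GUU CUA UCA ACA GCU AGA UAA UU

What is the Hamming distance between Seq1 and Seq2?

Differing sites — 4:A/C; 9:C/U; 24:U/A; 28:G/A; 29:A/C; 41:A/U.
That gives 6 mismatches out of 41 aligned sites, so the Hamming distance is 6.

6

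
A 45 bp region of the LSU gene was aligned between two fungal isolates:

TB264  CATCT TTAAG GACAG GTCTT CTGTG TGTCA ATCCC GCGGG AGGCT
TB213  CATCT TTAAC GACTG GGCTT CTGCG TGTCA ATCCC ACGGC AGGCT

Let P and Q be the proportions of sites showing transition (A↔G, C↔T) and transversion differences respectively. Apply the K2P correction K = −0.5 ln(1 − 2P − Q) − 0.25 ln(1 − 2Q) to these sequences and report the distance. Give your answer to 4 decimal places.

0.1468

Mismatches occur at site 10 (G→C, transversion), site 14 (A→T, transversion), site 17 (T→G, transversion), site 24 (T→C, transition), site 36 (G→A, transition), site 40 (G→C, transversion).
Of the 6 differences, 2 transitions and 4 transversions over 45 sites: P = 2/45 = 0.044444, Q = 4/45 = 0.088889.
d = −0.5·ln(0.822223) − 0.25·ln(0.822222) = −0.5·(-0.195744) − 0.25·(-0.195745) = 0.1468.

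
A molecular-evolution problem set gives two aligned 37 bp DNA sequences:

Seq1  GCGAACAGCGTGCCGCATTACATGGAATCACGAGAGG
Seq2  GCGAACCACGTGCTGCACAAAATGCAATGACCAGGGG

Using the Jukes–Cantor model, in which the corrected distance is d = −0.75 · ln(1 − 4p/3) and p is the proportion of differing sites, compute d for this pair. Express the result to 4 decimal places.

The sequences differ at positions 7 (A/C), 8 (G/A), 14 (C/T), 18 (T/C), 19 (T/A), 21 (C/A), 25 (G/C), 29 (C/G), 32 (G/C), 35 (A/G).
p = 10/37 = 0.270270.
d = −0.75 · ln(1 − (4/3)·0.270270) = −0.75 · ln(0.639640) = −0.75 · (-0.446850) = 0.3351.

0.3351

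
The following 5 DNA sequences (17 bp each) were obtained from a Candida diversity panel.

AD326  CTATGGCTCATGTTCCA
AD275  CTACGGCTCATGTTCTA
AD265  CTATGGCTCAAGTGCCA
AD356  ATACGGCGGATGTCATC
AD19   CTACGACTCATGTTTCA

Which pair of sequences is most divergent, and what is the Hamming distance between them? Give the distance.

9

Pairwise Hamming distances:
  AD326 vs AD275: 2
  AD326 vs AD265: 2
  AD326 vs AD356: 8
  AD326 vs AD19: 3
  AD275 vs AD265: 4
  AD275 vs AD356: 6
  AD275 vs AD19: 3
  AD265 vs AD356: 9
  AD265 vs AD19: 5
  AD356 vs AD19: 8
The largest is 9, between AD265 and AD356.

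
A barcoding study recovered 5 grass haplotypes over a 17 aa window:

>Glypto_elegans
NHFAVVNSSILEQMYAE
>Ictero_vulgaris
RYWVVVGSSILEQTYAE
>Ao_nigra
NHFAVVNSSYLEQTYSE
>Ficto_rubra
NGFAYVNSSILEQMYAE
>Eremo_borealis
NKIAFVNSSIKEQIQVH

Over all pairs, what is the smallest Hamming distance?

2

Pairwise Hamming distances:
  Glypto_elegans vs Ictero_vulgaris: 6
  Glypto_elegans vs Ao_nigra: 3
  Glypto_elegans vs Ficto_rubra: 2
  Glypto_elegans vs Eremo_borealis: 8
  Ictero_vulgaris vs Ao_nigra: 7
  Ictero_vulgaris vs Ficto_rubra: 7
  Ictero_vulgaris vs Eremo_borealis: 11
  Ao_nigra vs Ficto_rubra: 5
  Ao_nigra vs Eremo_borealis: 9
  Ficto_rubra vs Eremo_borealis: 8
The smallest is 2, between Glypto_elegans and Ficto_rubra.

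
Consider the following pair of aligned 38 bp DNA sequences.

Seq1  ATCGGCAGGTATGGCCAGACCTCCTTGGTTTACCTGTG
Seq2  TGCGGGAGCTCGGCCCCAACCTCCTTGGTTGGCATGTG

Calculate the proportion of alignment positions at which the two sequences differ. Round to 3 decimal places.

0.316

The sequences differ at positions 1 (A/T), 2 (T/G), 6 (C/G), 9 (G/C), 11 (A/C), 12 (T/G), 14 (G/C), 17 (A/C), 18 (G/A), 31 (T/G), 32 (A/G), 34 (C/A).
There are 12 differences over 38 sites, so p = 12/38 = 0.316.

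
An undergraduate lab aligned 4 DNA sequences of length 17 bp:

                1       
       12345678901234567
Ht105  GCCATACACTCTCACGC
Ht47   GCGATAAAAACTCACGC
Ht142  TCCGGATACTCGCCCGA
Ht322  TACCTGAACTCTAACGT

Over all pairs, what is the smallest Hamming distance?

4

Pairwise Hamming distances:
  Ht105 vs Ht47: 4
  Ht105 vs Ht142: 7
  Ht105 vs Ht322: 7
  Ht47 vs Ht142: 10
  Ht47 vs Ht322: 9
  Ht142 vs Ht322: 9
The smallest is 4, between Ht105 and Ht47.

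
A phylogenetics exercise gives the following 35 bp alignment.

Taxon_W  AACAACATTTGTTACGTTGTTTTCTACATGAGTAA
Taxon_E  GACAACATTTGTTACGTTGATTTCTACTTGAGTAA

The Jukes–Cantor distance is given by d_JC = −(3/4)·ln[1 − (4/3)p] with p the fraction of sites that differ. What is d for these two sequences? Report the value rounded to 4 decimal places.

Mismatches occur at site 1 (A↔G), site 20 (T↔A), site 28 (A↔T).
p = 3/35 = 0.085714.
d = −0.75 · ln(1 − (4/3)·0.085714) = −0.75 · ln(0.885715) = −0.75 · (-0.121360) = 0.0910.

0.0910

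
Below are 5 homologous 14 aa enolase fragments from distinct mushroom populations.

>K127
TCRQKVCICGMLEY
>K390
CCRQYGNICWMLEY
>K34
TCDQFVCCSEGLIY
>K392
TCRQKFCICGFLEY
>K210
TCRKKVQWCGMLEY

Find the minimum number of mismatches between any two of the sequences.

2

Pairwise Hamming distances:
  K127 vs K390: 5
  K127 vs K34: 7
  K127 vs K392: 2
  K127 vs K210: 3
  K390 vs K34: 10
  K390 vs K392: 6
  K390 vs K210: 7
  K34 vs K392: 8
  K34 vs K210: 9
  K392 vs K210: 5
The smallest is 2, between K127 and K392.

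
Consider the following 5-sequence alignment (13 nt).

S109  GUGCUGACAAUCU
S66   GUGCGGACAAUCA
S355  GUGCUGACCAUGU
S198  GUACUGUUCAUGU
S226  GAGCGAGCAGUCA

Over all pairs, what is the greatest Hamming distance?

Pairwise Hamming distances:
  S109 vs S66: 2
  S109 vs S355: 2
  S109 vs S198: 5
  S109 vs S226: 6
  S66 vs S355: 4
  S66 vs S198: 7
  S66 vs S226: 4
  S355 vs S198: 3
  S355 vs S226: 8
  S198 vs S226: 10
The largest is 10, between S198 and S226.

10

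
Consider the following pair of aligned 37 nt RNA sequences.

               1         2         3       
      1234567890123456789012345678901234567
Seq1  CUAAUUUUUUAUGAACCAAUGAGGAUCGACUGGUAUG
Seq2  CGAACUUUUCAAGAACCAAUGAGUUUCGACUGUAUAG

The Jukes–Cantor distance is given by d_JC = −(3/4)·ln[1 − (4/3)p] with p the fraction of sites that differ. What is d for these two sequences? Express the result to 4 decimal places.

Differing sites — 2:U/G; 5:U/C; 10:U/C; 12:U/A; 24:G/U; 25:A/U; 33:G/U; 34:U/A; 35:A/U; 36:U/A.
p = 10/37 = 0.270270.
d = −0.75 · ln(1 − (4/3)·0.270270) = −0.75 · ln(0.639640) = −0.75 · (-0.446850) = 0.3351.

0.3351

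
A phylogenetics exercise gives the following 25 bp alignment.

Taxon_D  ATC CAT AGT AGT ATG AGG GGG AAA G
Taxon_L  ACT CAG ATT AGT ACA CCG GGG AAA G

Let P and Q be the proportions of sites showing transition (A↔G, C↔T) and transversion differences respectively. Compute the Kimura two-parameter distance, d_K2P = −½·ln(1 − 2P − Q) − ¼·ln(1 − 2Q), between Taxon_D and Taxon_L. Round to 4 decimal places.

0.4234

The sequences differ at positions 2 (T/C, transition), 3 (C/T, transition), 6 (T/G, transversion), 8 (G/T, transversion), 14 (T/C, transition), 15 (G/A, transition), 16 (A/C, transversion), 17 (G/C, transversion).
Of the 8 differences, 4 transitions and 4 transversions over 25 sites: P = 4/25 = 0.160000, Q = 4/25 = 0.160000.
d = −0.5·ln(0.520000) − 0.25·ln(0.680000) = −0.5·(-0.653926) − 0.25·(-0.385662) = 0.4234.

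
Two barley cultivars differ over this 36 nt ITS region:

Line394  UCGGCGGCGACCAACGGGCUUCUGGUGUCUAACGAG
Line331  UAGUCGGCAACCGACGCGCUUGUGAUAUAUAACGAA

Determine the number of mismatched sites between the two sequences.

10

Mismatches occur at site 2 (C→A), site 4 (G→U), site 9 (G→A), site 13 (A→G), site 17 (G→C), site 22 (C→G), site 25 (G→A), site 27 (G→A), site 29 (C→A), site 36 (G→A).
That gives 10 mismatches out of 36 aligned sites, so the Hamming distance is 10.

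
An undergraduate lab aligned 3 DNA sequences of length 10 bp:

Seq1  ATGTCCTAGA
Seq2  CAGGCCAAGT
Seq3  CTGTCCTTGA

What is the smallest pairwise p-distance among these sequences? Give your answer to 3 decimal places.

0.200

Pairwise Hamming distances:
  Seq1 vs Seq2: 5
  Seq1 vs Seq3: 2
  Seq2 vs Seq3: 5
The smallest is 2 mismatches, between Seq1 and Seq3; p = 2/10 = 0.200.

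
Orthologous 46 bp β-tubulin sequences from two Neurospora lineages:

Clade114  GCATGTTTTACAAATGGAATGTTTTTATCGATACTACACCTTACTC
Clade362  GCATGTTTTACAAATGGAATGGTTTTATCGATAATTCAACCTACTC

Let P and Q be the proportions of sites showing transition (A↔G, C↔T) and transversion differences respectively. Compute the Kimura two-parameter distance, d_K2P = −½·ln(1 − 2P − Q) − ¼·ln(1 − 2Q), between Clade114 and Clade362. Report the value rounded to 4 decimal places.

The sequences differ at positions 22 (T/G, transversion), 34 (C/A, transversion), 36 (A/T, transversion), 39 (C/A, transversion), 41 (T/C, transition).
Of the 5 differences, 1 transition and 4 transversions over 46 sites: P = 1/46 = 0.021739, Q = 4/46 = 0.086957.
d = −0.5·ln(0.869565) − 0.25·ln(0.826086) = −0.5·(-0.139762) − 0.25·(-0.191056) = 0.1176.

0.1176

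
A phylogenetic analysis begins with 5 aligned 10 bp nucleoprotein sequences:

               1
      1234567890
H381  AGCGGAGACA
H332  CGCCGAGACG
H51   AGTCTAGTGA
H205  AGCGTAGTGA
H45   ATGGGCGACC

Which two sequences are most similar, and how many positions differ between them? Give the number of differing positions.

2

Pairwise Hamming distances:
  H381 vs H332: 3
  H381 vs H51: 5
  H381 vs H205: 3
  H381 vs H45: 4
  H332 vs H51: 6
  H332 vs H205: 6
  H332 vs H45: 6
  H51 vs H205: 2
  H51 vs H45: 8
  H205 vs H45: 7
The smallest is 2, between H51 and H205.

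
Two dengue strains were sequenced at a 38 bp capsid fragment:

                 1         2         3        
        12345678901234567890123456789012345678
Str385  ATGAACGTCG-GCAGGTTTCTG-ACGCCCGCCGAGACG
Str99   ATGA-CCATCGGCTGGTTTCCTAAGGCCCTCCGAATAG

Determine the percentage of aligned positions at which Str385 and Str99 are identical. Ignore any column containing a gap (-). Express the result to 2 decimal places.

65.71%

Excluding the 3 gap columns leaves 35 comparable sites.
Mismatches occur at site 7 (G/C), site 8 (T/A), site 9 (C/T), site 10 (G/C), site 14 (A/T), site 21 (T/C), site 22 (G/T), site 25 (C/G), site 30 (G/T), site 35 (G/A), site 36 (A/T), site 37 (C/A).
23 of the 35 comparable sites match, so the percent identity is 23/35 × 100 = 65.71%.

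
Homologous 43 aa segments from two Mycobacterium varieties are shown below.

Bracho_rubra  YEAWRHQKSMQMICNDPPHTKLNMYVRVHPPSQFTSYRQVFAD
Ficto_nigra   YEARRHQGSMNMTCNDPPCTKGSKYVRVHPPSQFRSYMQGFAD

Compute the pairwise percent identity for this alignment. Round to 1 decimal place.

74.4%

Mismatches occur at site 4 (W→R), site 8 (K→G), site 11 (Q→N), site 13 (I→T), site 19 (H→C), site 22 (L→G), site 23 (N→S), site 24 (M→K), site 35 (T→R), site 38 (R→M), site 40 (V→G).
32 of the 43 sites match, so the percent identity is 32/43 × 100 = 74.4%.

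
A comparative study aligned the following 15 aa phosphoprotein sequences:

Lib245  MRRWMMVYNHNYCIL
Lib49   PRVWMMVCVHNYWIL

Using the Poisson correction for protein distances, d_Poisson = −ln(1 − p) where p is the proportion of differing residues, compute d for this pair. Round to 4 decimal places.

Differing sites — 1:M/P; 3:R/V; 8:Y/C; 9:N/V; 13:C/W.
p = 5/15 = 0.333333.
d = −ln(1 − 0.333333) = −ln(0.666667) = 0.4055.

0.4055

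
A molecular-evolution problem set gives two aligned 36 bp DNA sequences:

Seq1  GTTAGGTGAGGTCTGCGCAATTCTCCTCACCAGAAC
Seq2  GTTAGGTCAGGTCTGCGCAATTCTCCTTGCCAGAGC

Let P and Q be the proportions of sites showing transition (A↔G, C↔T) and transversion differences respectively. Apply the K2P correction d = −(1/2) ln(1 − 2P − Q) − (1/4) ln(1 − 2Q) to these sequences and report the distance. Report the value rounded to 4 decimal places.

0.1224

The sequences differ at positions 8 (G/C, transversion), 28 (C/T, transition), 29 (A/G, transition), 35 (A/G, transition).
Of the 4 differences, 3 transitions and 1 transversion over 36 sites: P = 3/36 = 0.083333, Q = 1/36 = 0.027778.
d = −0.5·ln(0.805556) − 0.25·ln(0.944444) = −0.5·(-0.216223) − 0.25·(-0.057159) = 0.1224.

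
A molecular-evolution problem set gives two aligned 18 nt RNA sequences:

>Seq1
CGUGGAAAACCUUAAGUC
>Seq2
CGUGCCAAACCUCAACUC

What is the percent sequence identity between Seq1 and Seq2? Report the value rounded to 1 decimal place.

77.8%

Mismatches occur at site 5 (G→C), site 6 (A→C), site 13 (U→C), site 16 (G→C).
14 of the 18 sites match, so the percent identity is 14/18 × 100 = 77.8%.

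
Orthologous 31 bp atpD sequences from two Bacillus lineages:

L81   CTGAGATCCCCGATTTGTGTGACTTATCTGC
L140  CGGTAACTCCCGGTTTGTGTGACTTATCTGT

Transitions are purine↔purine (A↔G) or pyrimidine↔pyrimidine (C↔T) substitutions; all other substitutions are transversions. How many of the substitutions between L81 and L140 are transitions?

The sequences differ at positions 2 (T/G, transversion), 4 (A/T, transversion), 5 (G/A, transition), 7 (T/C, transition), 8 (C/T, transition), 13 (A/G, transition), 31 (C/T, transition).
Of the 7 differences, 5 transitions and 2 transversions, so the answer is 5.

5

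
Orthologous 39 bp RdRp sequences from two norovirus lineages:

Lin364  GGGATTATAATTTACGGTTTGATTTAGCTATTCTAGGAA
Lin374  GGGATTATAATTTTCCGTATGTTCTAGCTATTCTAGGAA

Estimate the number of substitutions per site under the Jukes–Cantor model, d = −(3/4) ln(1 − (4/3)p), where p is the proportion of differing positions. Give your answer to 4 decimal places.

0.1406

Differing sites — 14:A/T; 16:G/C; 19:T/A; 22:A/T; 24:T/C.
p = 5/39 = 0.128205.
d = −0.75 · ln(1 − (4/3)·0.128205) = −0.75 · ln(0.829060) = −0.75 · (-0.187463) = 0.1406.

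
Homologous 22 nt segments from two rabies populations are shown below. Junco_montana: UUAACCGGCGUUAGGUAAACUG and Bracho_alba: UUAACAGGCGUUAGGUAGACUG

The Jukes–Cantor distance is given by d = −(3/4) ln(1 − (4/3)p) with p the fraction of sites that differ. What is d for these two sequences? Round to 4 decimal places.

0.0969

Differing sites — 6:C/A; 18:A/G.
p = 2/22 = 0.090909.
d = −0.75 · ln(1 − (4/3)·0.090909) = −0.75 · ln(0.878788) = −0.75 · (-0.129212) = 0.0969.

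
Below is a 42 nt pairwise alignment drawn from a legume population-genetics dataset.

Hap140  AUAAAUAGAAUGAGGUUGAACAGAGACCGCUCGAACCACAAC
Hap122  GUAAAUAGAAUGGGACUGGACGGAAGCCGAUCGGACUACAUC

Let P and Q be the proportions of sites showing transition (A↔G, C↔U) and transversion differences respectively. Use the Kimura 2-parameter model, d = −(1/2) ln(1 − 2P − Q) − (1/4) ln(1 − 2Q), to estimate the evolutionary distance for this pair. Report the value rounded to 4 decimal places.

0.3960

The sequences differ at positions 1 (A/G, transition), 13 (A/G, transition), 15 (G/A, transition), 16 (U/C, transition), 19 (A/G, transition), 22 (A/G, transition), 25 (G/A, transition), 26 (A/G, transition), 30 (C/A, transversion), 34 (A/G, transition), 37 (C/U, transition), 41 (A/U, transversion).
Of the 12 differences, 10 transitions and 2 transversions over 42 sites: P = 10/42 = 0.238095, Q = 2/42 = 0.047619.
d = −0.5·ln(0.476191) − 0.25·ln(0.904762) = −0.5·(-0.741936) − 0.25·(-0.100083) = 0.3960.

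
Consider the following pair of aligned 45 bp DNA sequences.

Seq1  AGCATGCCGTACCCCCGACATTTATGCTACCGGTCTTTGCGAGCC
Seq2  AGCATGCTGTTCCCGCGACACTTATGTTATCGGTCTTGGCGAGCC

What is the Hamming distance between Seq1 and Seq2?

Mismatches occur at site 8 (C↔T), site 11 (A↔T), site 15 (C↔G), site 21 (T↔C), site 27 (C↔T), site 30 (C↔T), site 38 (T↔G).
That gives 7 mismatches out of 45 aligned sites, so the Hamming distance is 7.

7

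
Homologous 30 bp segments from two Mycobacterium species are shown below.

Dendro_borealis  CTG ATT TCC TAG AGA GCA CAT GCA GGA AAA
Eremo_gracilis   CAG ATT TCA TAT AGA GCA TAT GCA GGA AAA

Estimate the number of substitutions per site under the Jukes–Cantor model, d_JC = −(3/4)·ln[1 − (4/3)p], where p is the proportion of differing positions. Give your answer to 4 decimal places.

0.1468

Mismatches occur at site 2 (T↔A), site 9 (C↔A), site 12 (G↔T), site 19 (C↔T).
p = 4/30 = 0.133333.
d = −0.75 · ln(1 − (4/3)·0.133333) = −0.75 · ln(0.822223) = −0.75 · (-0.195744) = 0.1468.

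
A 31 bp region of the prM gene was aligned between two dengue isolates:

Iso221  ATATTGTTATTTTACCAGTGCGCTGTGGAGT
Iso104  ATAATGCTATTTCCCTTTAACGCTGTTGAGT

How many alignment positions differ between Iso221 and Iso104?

Differing sites — 4:T/A; 7:T/C; 13:T/C; 14:A/C; 16:C/T; 17:A/T; 18:G/T; 19:T/A; 20:G/A; 27:G/T.
That gives 10 mismatches out of 31 aligned sites, so the Hamming distance is 10.

10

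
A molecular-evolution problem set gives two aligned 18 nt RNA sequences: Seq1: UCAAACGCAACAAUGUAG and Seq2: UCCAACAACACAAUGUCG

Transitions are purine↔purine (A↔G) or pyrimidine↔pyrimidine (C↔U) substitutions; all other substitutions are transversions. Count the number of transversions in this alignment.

Mismatches occur at site 3 (A↔C, transversion), site 7 (G↔A, transition), site 8 (C↔A, transversion), site 9 (A↔C, transversion), site 17 (A↔C, transversion).
Of the 5 differences, 1 transition and 4 transversions, so the answer is 4.

4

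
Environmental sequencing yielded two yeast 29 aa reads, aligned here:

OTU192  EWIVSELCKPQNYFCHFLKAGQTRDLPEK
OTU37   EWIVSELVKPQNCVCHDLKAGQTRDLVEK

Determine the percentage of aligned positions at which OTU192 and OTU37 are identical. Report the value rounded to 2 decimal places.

Mismatches occur at site 8 (C→V), site 13 (Y→C), site 14 (F→V), site 17 (F→D), site 27 (P→V).
24 of the 29 sites match, so the percent identity is 24/29 × 100 = 82.76%.

82.76%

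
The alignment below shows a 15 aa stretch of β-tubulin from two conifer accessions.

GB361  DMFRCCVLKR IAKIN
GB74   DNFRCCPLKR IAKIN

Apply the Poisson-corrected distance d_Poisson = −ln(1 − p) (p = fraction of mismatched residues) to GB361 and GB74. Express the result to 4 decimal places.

Mismatches occur at site 2 (M↔N), site 7 (V↔P).
p = 2/15 = 0.133333.
d = −ln(1 − 0.133333) = −ln(0.866667) = 0.1431.

0.1431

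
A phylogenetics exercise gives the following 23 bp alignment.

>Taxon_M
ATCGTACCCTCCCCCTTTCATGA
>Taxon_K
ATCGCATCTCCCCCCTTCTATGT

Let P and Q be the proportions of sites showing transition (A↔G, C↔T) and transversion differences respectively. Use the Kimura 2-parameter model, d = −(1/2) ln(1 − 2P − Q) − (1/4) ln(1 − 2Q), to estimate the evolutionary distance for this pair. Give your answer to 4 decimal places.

0.4392

The sequences differ at positions 5 (T/C, transition), 7 (C/T, transition), 9 (C/T, transition), 10 (T/C, transition), 18 (T/C, transition), 19 (C/T, transition), 23 (A/T, transversion).
Of the 7 differences, 6 transitions and 1 transversion over 23 sites: P = 6/23 = 0.260870, Q = 1/23 = 0.043478.
d = −0.5·ln(0.434782) − 0.25·ln(0.913044) = −0.5·(-0.832911) − 0.25·(-0.090971) = 0.4392.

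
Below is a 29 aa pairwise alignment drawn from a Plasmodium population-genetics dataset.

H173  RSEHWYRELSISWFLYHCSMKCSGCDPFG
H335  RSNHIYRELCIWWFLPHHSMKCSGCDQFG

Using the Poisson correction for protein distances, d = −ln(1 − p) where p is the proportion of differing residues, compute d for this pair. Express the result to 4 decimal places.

0.2763

Mismatches occur at site 3 (E/N), site 5 (W/I), site 10 (S/C), site 12 (S/W), site 16 (Y/P), site 18 (C/H), site 27 (P/Q).
p = 7/29 = 0.241379.
d = −ln(1 − 0.241379) = −ln(0.758621) = 0.2763.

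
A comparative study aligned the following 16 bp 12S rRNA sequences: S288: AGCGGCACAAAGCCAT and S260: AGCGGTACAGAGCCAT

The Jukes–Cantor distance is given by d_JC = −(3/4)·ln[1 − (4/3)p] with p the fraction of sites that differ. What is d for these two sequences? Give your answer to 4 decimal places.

0.1367

The sequences differ at positions 6 (C/T), 10 (A/G).
p = 2/16 = 0.125000.
d = −0.75 · ln(1 − (4/3)·0.125000) = −0.75 · ln(0.833333) = −0.75 · (-0.182322) = 0.1367.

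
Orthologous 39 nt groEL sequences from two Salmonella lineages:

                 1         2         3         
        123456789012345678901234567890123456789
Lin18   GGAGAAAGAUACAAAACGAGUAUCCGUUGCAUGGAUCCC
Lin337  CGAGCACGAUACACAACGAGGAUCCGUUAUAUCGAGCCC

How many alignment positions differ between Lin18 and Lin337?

9

Mismatches occur at site 1 (G→C), site 5 (A→C), site 7 (A→C), site 14 (A→C), site 21 (U→G), site 29 (G→A), site 30 (C→U), site 33 (G→C), site 36 (U→G).
That gives 9 mismatches out of 39 aligned sites, so the Hamming distance is 9.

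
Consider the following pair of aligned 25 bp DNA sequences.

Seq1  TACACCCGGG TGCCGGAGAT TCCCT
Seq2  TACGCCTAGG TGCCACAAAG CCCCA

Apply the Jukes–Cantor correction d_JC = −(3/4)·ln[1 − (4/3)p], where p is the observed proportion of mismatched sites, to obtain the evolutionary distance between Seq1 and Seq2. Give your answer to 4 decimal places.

0.4904

Mismatches occur at site 4 (A↔G), site 7 (C↔T), site 8 (G↔A), site 15 (G↔A), site 16 (G↔C), site 18 (G↔A), site 20 (T↔G), site 21 (T↔C), site 25 (T↔A).
p = 9/25 = 0.360000.
d = −0.75 · ln(1 − (4/3)·0.360000) = −0.75 · ln(0.520000) = −0.75 · (-0.653926) = 0.4904.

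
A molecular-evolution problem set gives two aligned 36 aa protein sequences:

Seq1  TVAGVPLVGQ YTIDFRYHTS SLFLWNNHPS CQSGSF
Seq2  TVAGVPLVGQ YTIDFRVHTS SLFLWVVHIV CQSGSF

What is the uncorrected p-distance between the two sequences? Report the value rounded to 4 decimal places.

Mismatches occur at site 17 (Y→V), site 26 (N→V), site 27 (N→V), site 29 (P→I), site 30 (S→V).
There are 5 differences over 36 sites, so p = 5/36 = 0.1389.

0.1389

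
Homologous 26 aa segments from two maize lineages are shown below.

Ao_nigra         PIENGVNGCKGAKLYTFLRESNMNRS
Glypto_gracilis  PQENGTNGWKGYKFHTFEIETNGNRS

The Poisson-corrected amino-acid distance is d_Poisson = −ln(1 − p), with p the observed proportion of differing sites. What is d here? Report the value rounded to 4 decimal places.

The sequences differ at positions 2 (I/Q), 6 (V/T), 9 (C/W), 12 (A/Y), 14 (L/F), 15 (Y/H), 18 (L/E), 19 (R/I), 21 (S/T), 23 (M/G).
p = 10/26 = 0.384615.
d = −ln(1 − 0.384615) = −ln(0.615385) = 0.4855.

0.4855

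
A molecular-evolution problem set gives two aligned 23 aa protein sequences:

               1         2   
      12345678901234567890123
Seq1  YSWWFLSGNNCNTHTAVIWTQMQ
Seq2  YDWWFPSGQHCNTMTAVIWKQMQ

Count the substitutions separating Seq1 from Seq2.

Mismatches occur at site 2 (S/D), site 6 (L/P), site 9 (N/Q), site 10 (N/H), site 14 (H/M), site 20 (T/K).
That gives 6 mismatches out of 23 aligned sites, so the Hamming distance is 6.

6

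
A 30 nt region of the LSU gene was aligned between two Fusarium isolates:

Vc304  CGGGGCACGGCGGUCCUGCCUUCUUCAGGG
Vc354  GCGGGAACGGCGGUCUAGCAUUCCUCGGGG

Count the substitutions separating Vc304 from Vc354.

8

The sequences differ at positions 1 (C/G), 2 (G/C), 6 (C/A), 16 (C/U), 17 (U/A), 20 (C/A), 24 (U/C), 27 (A/G).
That gives 8 mismatches out of 30 aligned sites, so the Hamming distance is 8.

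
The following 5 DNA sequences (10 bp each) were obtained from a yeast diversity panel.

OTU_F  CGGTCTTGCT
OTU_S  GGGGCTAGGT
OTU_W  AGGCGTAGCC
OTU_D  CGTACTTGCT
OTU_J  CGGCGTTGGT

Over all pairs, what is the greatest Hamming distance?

Pairwise Hamming distances:
  OTU_F vs OTU_S: 4
  OTU_F vs OTU_W: 5
  OTU_F vs OTU_D: 2
  OTU_F vs OTU_J: 3
  OTU_S vs OTU_W: 5
  OTU_S vs OTU_D: 5
  OTU_S vs OTU_J: 4
  OTU_W vs OTU_D: 6
  OTU_W vs OTU_J: 4
  OTU_D vs OTU_J: 4
The largest is 6, between OTU_W and OTU_D.

6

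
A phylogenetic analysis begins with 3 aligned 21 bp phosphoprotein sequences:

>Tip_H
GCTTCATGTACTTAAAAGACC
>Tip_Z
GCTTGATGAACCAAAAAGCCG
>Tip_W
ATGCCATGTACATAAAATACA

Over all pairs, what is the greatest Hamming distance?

Pairwise Hamming distances:
  Tip_H vs Tip_Z: 6
  Tip_H vs Tip_W: 7
  Tip_Z vs Tip_W: 11
The largest is 11, between Tip_Z and Tip_W.

11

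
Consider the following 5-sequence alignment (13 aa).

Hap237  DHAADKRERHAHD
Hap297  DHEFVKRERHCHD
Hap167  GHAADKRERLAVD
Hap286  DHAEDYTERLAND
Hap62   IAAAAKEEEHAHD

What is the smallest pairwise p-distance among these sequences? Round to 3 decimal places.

Pairwise Hamming distances:
  Hap237 vs Hap297: 4
  Hap237 vs Hap167: 3
  Hap237 vs Hap286: 5
  Hap237 vs Hap62: 5
  Hap297 vs Hap167: 7
  Hap297 vs Hap286: 8
  Hap297 vs Hap62: 8
  Hap167 vs Hap286: 5
  Hap167 vs Hap62: 7
  Hap286 vs Hap62: 9
The smallest is 3 mismatches, between Hap237 and Hap167; p = 3/13 = 0.231.

0.231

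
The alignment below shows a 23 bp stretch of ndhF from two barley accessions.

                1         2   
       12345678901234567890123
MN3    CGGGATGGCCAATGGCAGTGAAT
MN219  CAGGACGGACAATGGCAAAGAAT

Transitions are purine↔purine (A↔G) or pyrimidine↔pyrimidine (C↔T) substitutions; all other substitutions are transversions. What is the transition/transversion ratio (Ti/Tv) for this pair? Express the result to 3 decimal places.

Mismatches occur at site 2 (G→A, transition), site 6 (T→C, transition), site 9 (C→A, transversion), site 18 (G→A, transition), site 19 (T→A, transversion).
Of the 5 differences, 3 transitions and 2 transversions, so Ti/Tv = 3/2 = 1.500.

1.500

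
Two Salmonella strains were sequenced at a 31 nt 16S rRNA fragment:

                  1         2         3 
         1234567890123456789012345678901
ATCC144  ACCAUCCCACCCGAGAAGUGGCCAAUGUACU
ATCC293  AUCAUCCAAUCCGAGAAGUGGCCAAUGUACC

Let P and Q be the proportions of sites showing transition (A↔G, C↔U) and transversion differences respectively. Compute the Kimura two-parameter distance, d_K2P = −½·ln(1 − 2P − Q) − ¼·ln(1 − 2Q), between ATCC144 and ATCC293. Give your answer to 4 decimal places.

0.1446

Mismatches occur at site 2 (C↔U, transition), site 8 (C↔A, transversion), site 10 (C↔U, transition), site 31 (U↔C, transition).
Of the 4 differences, 3 transitions and 1 transversion over 31 sites: P = 3/31 = 0.096774, Q = 1/31 = 0.032258.
d = −0.5·ln(0.774194) − 0.25·ln(0.935484) = −0.5·(-0.255933) − 0.25·(-0.066691) = 0.1446.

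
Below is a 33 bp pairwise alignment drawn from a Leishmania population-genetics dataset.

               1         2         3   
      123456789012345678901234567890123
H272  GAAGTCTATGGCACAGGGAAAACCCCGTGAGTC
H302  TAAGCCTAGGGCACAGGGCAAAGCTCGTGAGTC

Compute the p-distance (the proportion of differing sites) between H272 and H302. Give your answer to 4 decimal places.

0.1818

Differing sites — 1:G/T; 5:T/C; 9:T/G; 19:A/C; 23:C/G; 25:C/T.
There are 6 differences over 33 sites, so p = 6/33 = 0.1818.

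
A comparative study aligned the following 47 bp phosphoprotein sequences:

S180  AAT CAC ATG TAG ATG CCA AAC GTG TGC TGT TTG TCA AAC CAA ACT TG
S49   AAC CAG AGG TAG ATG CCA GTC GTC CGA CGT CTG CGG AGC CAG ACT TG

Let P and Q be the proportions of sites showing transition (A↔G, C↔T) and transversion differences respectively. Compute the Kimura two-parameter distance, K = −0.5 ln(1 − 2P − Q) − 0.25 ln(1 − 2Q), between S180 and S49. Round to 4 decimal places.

0.4310

Differing sites — 3:T/C (Ti); 6:C/G (Tv); 8:T/G (Tv); 19:A/G (Ti); 20:A/T (Tv); 24:G/C (Tv); 25:T/C (Ti); 27:C/A (Tv); 28:T/C (Ti); 31:T/C (Ti); 34:T/C (Ti); 35:C/G (Tv); 36:A/G (Ti); 38:A/G (Ti); 42:A/G (Ti).
Of the 15 differences, 9 transitions and 6 transversions over 47 sites: P = 9/47 = 0.191489, Q = 6/47 = 0.127660.
d = −0.5·ln(0.489362) − 0.25·ln(0.744680) = −0.5·(-0.714653) − 0.25·(-0.294801) = 0.4310.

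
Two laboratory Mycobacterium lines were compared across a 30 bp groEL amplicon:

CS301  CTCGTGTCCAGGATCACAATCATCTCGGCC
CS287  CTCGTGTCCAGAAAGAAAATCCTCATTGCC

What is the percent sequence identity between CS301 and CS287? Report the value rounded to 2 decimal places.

73.33%

Mismatches occur at site 12 (G→A), site 14 (T→A), site 15 (C→G), site 17 (C→A), site 22 (A→C), site 25 (T→A), site 26 (C→T), site 27 (G→T).
22 of the 30 sites match, so the percent identity is 22/30 × 100 = 73.33%.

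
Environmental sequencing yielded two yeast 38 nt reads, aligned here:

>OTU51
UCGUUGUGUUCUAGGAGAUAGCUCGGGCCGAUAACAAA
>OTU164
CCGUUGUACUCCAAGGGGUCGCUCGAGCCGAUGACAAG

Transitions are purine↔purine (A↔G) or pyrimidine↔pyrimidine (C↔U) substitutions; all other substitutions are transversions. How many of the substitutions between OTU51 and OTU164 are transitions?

10

The sequences differ at positions 1 (U/C, transition), 8 (G/A, transition), 9 (U/C, transition), 12 (U/C, transition), 14 (G/A, transition), 16 (A/G, transition), 18 (A/G, transition), 20 (A/C, transversion), 26 (G/A, transition), 33 (A/G, transition), 38 (A/G, transition).
Of the 11 differences, 10 transitions and 1 transversion, so the answer is 10.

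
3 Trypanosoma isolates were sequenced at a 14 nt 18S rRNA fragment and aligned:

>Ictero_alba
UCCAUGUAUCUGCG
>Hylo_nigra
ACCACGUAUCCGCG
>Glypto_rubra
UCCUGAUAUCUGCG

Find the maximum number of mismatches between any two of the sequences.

5

Pairwise Hamming distances:
  Ictero_alba vs Hylo_nigra: 3
  Ictero_alba vs Glypto_rubra: 3
  Hylo_nigra vs Glypto_rubra: 5
The largest is 5, between Hylo_nigra and Glypto_rubra.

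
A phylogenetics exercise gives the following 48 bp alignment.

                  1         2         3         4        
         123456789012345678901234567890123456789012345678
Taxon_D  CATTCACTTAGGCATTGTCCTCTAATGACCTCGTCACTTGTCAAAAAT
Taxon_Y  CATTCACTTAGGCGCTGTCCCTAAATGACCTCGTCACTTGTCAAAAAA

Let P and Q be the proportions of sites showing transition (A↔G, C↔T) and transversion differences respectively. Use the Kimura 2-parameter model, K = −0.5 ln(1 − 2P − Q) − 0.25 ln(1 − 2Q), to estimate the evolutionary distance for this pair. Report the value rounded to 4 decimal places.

0.1386

Mismatches occur at site 14 (A↔G, transition), site 15 (T↔C, transition), site 21 (T↔C, transition), site 22 (C↔T, transition), site 23 (T↔A, transversion), site 48 (T↔A, transversion).
Of the 6 differences, 4 transitions and 2 transversions over 48 sites: P = 4/48 = 0.083333, Q = 2/48 = 0.041667.
d = −0.5·ln(0.791667) − 0.25·ln(0.916666) = −0.5·(-0.233614) − 0.25·(-0.087012) = 0.1386.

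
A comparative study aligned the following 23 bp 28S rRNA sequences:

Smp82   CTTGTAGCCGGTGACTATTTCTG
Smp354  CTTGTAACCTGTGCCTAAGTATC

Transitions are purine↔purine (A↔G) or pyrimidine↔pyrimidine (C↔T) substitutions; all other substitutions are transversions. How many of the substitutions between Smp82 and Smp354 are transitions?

1

The sequences differ at positions 7 (G/A, transition), 10 (G/T, transversion), 14 (A/C, transversion), 18 (T/A, transversion), 19 (T/G, transversion), 21 (C/A, transversion), 23 (G/C, transversion).
Of the 7 differences, 1 transition and 6 transversions, so the answer is 1.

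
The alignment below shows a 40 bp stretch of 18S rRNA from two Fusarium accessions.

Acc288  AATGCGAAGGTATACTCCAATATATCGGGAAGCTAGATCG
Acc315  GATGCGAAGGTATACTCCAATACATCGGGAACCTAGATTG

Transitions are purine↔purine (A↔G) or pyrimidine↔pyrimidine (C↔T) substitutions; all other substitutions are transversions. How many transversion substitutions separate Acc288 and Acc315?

Differing sites — 1:A/G (Ti); 23:T/C (Ti); 32:G/C (Tv); 39:C/T (Ti).
Of the 4 differences, 3 transitions and 1 transversion, so the answer is 1.

1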